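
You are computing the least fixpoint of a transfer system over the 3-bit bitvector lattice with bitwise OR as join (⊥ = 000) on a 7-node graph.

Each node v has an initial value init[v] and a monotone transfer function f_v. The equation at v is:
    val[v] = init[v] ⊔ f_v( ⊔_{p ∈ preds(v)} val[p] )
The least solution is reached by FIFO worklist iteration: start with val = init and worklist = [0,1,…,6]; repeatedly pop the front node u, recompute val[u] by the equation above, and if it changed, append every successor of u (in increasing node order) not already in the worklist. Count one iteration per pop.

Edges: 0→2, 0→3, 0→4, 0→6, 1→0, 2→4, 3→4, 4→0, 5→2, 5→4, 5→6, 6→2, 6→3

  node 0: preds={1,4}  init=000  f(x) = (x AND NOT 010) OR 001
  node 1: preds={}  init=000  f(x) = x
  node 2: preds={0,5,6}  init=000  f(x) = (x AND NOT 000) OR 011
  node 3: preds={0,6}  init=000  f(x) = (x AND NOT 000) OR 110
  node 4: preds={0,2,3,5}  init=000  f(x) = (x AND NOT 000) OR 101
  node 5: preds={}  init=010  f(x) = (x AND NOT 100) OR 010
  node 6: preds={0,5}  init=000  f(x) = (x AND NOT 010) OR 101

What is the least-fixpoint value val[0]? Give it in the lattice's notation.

101

Trace (12 dequeues):
  [1] u=0 | in 000 | out 001 | prev 000 | push {}
  [2] u=1 | in 000 | out 000 | ==
  [3] u=2 | in 011 | out 011 | prev 000 | push {}
  [4] u=3 | in 001 | out 111 | prev 000 | push {}
  [5] u=4 | in 111 | out 111 | prev 000 | push {0}
  [6] u=5 | in 000 | out 010 | ==
  [7] u=6 | in 011 | out 101 | prev 000 | push {2,3}
  [8] u=0 | in 111 | out 101 | prev 001 | push {4,6}
  [9] u=2 | in 111 | out 111 | prev 011 | push {}
  [10] u=3 | in 101 | out 111 | ==
  [11] u=4 | in 111 | out 111 | ==
  [12] u=6 | in 111 | out 101 | ==

Converged values:
  [0] 101
  [1] 000
  [2] 111
  [3] 111
  [4] 111
  [5] 010
  [6] 101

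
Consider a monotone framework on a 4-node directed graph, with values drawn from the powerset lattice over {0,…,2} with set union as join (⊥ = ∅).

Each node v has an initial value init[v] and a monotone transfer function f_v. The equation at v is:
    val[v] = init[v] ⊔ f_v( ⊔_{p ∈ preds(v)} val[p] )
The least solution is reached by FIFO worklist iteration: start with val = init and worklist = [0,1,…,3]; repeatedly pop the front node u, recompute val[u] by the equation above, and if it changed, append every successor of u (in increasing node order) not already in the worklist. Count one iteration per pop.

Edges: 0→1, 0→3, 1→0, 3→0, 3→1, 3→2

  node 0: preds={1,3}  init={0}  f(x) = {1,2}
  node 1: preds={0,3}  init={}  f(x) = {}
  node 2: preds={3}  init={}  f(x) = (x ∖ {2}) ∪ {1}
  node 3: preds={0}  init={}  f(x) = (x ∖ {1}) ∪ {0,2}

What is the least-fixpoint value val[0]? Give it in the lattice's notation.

{0,1,2}

Trace (7 dequeues):
  [1] u=0 | in {} | out {0,1,2} | prev {0} | push {}
  [2] u=1 | in {0,1,2} | out {} | ==
  [3] u=2 | in {} | out {1} | prev {} | push {}
  [4] u=3 | in {0,1,2} | out {0,2} | prev {} | push {0,1,2}
  [5] u=0 | in {0,2} | out {0,1,2} | ==
  [6] u=1 | in {0,1,2} | out {} | ==
  [7] u=2 | in {0,2} | out {0,1} | prev {1} | push {}

Converged values:
  [0] {0,1,2}
  [1] {}
  [2] {0,1}
  [3] {0,2}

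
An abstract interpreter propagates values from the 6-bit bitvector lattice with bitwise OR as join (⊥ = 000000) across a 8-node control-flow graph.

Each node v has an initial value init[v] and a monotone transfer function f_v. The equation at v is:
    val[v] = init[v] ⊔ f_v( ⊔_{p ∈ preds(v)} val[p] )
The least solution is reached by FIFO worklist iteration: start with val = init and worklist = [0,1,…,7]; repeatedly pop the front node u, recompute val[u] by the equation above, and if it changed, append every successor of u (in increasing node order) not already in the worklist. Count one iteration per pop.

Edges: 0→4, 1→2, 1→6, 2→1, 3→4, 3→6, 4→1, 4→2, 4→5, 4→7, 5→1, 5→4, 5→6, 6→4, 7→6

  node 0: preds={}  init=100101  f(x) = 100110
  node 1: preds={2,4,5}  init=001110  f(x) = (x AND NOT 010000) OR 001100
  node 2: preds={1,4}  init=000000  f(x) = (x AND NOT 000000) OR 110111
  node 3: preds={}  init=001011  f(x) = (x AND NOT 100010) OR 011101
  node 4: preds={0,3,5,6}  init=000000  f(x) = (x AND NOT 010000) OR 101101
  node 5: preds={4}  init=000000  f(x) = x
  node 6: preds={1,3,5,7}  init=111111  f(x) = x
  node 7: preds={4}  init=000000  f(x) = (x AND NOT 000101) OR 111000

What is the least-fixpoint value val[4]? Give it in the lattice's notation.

101111

Trace (12 dequeues):
  [1] u=0 | in 000000 | out 100111 | prev 100101 | push {}
  [2] u=1 | in 000000 | out 001110 | ==
  [3] u=2 | in 001110 | out 111111 | prev 000000 | push {1}
  [4] u=3 | in 000000 | out 011111 | prev 001011 | push {}
  [5] u=4 | in 111111 | out 101111 | prev 000000 | push {2}
  [6] u=5 | in 101111 | out 101111 | prev 000000 | push {4}
  [7] u=6 | in 111111 | out 111111 | ==
  [8] u=7 | in 101111 | out 111010 | prev 000000 | push {6}
  [9] u=1 | in 111111 | out 101111 | prev 001110 | push {}
  [10] u=2 | in 101111 | out 111111 | ==
  [11] u=4 | in 111111 | out 101111 | ==
  [12] u=6 | in 111111 | out 111111 | ==

Converged values:
  [0] 100111
  [1] 101111
  [2] 111111
  [3] 011111
  [4] 101111
  [5] 101111
  [6] 111111
  [7] 111010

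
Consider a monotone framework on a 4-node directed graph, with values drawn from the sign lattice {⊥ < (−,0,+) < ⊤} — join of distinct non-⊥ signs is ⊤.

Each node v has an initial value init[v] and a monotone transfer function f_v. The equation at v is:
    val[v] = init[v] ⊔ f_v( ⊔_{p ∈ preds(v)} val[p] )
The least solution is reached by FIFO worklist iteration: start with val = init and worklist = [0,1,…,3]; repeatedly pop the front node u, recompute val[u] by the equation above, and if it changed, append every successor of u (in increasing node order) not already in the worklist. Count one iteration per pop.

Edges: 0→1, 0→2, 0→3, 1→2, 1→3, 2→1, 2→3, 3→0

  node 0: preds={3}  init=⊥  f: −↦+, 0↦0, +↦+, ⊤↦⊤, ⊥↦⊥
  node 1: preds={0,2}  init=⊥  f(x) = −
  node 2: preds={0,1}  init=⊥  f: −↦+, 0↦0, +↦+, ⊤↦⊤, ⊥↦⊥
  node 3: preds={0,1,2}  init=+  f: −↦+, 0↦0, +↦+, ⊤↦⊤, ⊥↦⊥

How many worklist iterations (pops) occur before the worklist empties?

9

Trace (9 dequeues):
  [1] u=0 | in + | out + | prev ⊥ | push {}
  [2] u=1 | in + | out − | prev ⊥ | push {}
  [3] u=2 | in ⊤ | out ⊤ | prev ⊥ | push {1}
  [4] u=3 | in ⊤ | out ⊤ | prev + | push {0}
  [5] u=1 | in ⊤ | out − | ==
  [6] u=0 | in ⊤ | out ⊤ | prev + | push {1,2,3}
  [7] u=1 | in ⊤ | out − | ==
  [8] u=2 | in ⊤ | out ⊤ | ==
  [9] u=3 | in ⊤ | out ⊤ | ==

Converged values:
  [0] ⊤
  [1] −
  [2] ⊤
  [3] ⊤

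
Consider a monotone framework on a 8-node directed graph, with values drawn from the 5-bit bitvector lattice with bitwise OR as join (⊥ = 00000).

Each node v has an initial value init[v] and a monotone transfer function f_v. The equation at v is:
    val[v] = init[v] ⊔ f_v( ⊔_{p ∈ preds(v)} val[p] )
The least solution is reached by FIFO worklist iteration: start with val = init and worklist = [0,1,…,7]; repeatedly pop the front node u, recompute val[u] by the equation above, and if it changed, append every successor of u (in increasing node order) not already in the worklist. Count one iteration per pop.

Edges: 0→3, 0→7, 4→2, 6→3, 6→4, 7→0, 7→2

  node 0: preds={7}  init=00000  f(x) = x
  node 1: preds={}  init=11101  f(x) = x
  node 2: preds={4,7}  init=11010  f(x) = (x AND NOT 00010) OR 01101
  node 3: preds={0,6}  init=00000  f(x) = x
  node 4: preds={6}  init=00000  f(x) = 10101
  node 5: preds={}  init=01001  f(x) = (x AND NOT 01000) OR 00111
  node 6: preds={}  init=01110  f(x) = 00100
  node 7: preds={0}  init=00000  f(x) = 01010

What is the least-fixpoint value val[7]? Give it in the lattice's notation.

Trace (12 dequeues):
  [1] u=0 | in 00000 | out 00000 | ==
  [2] u=1 | in 00000 | out 11101 | ==
  [3] u=2 | in 00000 | out 11111 | prev 11010 | push {}
  [4] u=3 | in 01110 | out 01110 | prev 00000 | push {}
  [5] u=4 | in 01110 | out 10101 | prev 00000 | push {2}
  [6] u=5 | in 00000 | out 01111 | prev 01001 | push {}
  [7] u=6 | in 00000 | out 01110 | ==
  [8] u=7 | in 00000 | out 01010 | prev 00000 | push {0}
  [9] u=2 | in 11111 | out 11111 | ==
  [10] u=0 | in 01010 | out 01010 | prev 00000 | push {3,7}
  [11] u=3 | in 01110 | out 01110 | ==
  [12] u=7 | in 01010 | out 01010 | ==

Converged values:
  [0] 01010
  [1] 11101
  [2] 11111
  [3] 01110
  [4] 10101
  [5] 01111
  [6] 01110
  [7] 01010

01010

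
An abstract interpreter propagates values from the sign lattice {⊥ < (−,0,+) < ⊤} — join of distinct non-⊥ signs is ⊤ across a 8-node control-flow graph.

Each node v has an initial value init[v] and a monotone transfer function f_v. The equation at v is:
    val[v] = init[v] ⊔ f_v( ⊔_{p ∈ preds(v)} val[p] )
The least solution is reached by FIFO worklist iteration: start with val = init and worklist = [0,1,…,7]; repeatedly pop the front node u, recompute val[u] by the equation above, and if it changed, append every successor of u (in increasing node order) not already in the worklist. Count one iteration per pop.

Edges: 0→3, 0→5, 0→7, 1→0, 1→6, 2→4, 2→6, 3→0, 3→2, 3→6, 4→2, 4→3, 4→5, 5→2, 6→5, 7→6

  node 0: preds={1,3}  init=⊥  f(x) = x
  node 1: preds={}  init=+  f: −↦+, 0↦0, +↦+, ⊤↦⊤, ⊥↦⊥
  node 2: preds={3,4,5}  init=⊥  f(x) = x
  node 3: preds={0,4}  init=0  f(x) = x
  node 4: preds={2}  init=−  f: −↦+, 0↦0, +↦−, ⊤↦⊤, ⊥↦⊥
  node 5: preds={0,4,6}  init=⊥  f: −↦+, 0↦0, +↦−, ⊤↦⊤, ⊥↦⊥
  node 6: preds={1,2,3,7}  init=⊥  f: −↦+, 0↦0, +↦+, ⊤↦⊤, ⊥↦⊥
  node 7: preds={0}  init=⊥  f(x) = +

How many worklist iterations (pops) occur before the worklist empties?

13

Worklist (13 pops):
  #1 pop 0: in=⊤ → ⊤ (was ⊥); enqueue []
  #2 pop 1: in=⊥ → + (no change)
  #3 pop 2: in=⊤ → ⊤ (was ⊥); enqueue []
  #4 pop 3: in=⊤ → ⊤ (was 0); enqueue [0,2]
  #5 pop 4: in=⊤ → ⊤ (was −); enqueue [3]
  #6 pop 5: in=⊤ → ⊤ (was ⊥); enqueue []
  #7 pop 6: in=⊤ → ⊤ (was ⊥); enqueue [5]
  #8 pop 7: in=⊤ → + (was ⊥); enqueue [6]
  #9 pop 0: in=⊤ → ⊤ (no change)
  #10 pop 2: in=⊤ → ⊤ (no change)
  #11 pop 3: in=⊤ → ⊤ (no change)
  #12 pop 5: in=⊤ → ⊤ (no change)
  #13 pop 6: in=⊤ → ⊤ (no change)

Fixpoint:
  val[0] = ⊤
  val[1] = +
  val[2] = ⊤
  val[3] = ⊤
  val[4] = ⊤
  val[5] = ⊤
  val[6] = ⊤
  val[7] = +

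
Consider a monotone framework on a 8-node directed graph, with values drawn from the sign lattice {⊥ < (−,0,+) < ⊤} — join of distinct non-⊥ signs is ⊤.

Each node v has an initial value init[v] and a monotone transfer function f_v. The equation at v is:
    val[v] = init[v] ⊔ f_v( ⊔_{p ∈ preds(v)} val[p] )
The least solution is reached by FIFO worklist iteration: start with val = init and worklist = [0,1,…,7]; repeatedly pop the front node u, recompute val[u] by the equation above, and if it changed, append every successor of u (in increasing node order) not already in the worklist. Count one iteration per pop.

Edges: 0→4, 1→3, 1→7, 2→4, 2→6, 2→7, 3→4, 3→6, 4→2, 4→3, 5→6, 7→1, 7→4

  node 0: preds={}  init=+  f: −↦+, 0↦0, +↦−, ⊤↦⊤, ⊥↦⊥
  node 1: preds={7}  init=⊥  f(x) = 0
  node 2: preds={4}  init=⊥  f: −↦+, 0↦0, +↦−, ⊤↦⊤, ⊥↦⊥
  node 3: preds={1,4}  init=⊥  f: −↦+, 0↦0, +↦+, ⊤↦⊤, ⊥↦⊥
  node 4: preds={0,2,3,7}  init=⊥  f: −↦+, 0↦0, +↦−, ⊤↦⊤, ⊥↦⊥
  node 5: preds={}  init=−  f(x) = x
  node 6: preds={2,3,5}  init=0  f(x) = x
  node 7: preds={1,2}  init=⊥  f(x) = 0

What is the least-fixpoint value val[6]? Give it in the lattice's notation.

Trace (14 dequeues):
  [1] u=0 | in ⊥ | out + | ==
  [2] u=1 | in ⊥ | out 0 | prev ⊥ | push {}
  [3] u=2 | in ⊥ | out ⊥ | ==
  [4] u=3 | in 0 | out 0 | prev ⊥ | push {}
  [5] u=4 | in ⊤ | out ⊤ | prev ⊥ | push {2,3}
  [6] u=5 | in ⊥ | out − | ==
  [7] u=6 | in ⊤ | out ⊤ | prev 0 | push {}
  [8] u=7 | in 0 | out 0 | prev ⊥ | push {1,4}
  [9] u=2 | in ⊤ | out ⊤ | prev ⊥ | push {6,7}
  [10] u=3 | in ⊤ | out ⊤ | prev 0 | push {}
  [11] u=1 | in 0 | out 0 | ==
  [12] u=4 | in ⊤ | out ⊤ | ==
  [13] u=6 | in ⊤ | out ⊤ | ==
  [14] u=7 | in ⊤ | out 0 | ==

Converged values:
  [0] +
  [1] 0
  [2] ⊤
  [3] ⊤
  [4] ⊤
  [5] −
  [6] ⊤
  [7] 0

⊤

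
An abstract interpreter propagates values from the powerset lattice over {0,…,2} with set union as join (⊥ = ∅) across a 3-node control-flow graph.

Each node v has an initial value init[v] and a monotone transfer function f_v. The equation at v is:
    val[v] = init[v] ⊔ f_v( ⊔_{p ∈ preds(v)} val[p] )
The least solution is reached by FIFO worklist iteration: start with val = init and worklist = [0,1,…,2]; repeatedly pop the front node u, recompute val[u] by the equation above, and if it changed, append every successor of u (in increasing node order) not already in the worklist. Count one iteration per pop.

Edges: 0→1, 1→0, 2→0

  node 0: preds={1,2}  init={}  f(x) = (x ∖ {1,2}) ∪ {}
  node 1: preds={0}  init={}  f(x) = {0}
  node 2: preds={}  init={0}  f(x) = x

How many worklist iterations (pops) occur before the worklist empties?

Worklist (4 pops):
  #1 pop 0: in={0} → {0} (was {}); enqueue []
  #2 pop 1: in={0} → {0} (was {}); enqueue [0]
  #3 pop 2: in={} → {0} (no change)
  #4 pop 0: in={0} → {0} (no change)

Fixpoint:
  val[0] = {0}
  val[1] = {0}
  val[2] = {0}

4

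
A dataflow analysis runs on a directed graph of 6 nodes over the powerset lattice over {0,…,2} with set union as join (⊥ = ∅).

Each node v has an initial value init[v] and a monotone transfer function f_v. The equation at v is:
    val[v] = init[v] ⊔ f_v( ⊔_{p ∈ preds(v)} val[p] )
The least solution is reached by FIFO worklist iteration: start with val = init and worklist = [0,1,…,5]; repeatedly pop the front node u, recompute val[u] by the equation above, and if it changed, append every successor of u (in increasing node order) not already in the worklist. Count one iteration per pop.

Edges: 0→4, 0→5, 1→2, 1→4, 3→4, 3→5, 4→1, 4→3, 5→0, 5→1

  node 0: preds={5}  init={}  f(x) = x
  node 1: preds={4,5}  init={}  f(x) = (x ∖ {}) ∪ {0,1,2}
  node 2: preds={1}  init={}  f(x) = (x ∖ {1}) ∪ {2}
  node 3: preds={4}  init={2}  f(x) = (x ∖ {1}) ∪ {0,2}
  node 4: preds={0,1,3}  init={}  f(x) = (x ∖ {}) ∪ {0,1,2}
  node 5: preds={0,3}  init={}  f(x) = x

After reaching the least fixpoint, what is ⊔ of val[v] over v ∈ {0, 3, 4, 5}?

Iteration log — 11 steps:
  step 1. node 0  ⊔preds={}  new={}  stable
  step 2. node 1  ⊔preds={}  new={0,1,2}  old={}  +wl: 
  step 3. node 2  ⊔preds={0,1,2}  new={0,2}  old={}  +wl: 
  step 4. node 3  ⊔preds={}  new={0,2}  old={2}  +wl: 
  step 5. node 4  ⊔preds={0,1,2}  new={0,1,2}  old={}  +wl: 1,3
  step 6. node 5  ⊔preds={0,2}  new={0,2}  old={}  +wl: 0
  step 7. node 1  ⊔preds={0,1,2}  new={0,1,2}  stable
  step 8. node 3  ⊔preds={0,1,2}  new={0,2}  stable
  step 9. node 0  ⊔preds={0,2}  new={0,2}  old={}  +wl: 4,5
  step 10. node 4  ⊔preds={0,1,2}  new={0,1,2}  stable
  step 11. node 5  ⊔preds={0,2}  new={0,2}  stable

Least fixpoint reached:
  node 0: {0,2}
  node 1: {0,1,2}
  node 2: {0,2}
  node 3: {0,2}
  node 4: {0,1,2}
  node 5: {0,2}

{0,1,2}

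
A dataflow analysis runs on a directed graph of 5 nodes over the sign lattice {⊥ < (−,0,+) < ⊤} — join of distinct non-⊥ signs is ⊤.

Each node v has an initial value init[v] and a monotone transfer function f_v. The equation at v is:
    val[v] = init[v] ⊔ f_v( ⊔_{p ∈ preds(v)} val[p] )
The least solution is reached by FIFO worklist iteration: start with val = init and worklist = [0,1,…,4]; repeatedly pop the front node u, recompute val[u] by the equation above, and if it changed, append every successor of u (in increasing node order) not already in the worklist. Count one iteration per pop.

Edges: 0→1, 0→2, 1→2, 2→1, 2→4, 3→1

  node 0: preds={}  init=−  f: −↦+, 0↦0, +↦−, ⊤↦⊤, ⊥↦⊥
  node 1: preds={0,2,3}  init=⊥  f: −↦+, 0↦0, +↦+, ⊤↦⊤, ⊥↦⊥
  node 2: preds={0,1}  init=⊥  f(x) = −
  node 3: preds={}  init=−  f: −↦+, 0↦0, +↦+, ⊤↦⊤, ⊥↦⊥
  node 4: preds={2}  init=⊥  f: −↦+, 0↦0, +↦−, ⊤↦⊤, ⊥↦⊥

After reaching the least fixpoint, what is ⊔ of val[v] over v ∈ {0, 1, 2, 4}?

⊤

Worklist (6 pops):
  #1 pop 0: in=⊥ → − (no change)
  #2 pop 1: in=− → + (was ⊥); enqueue []
  #3 pop 2: in=⊤ → − (was ⊥); enqueue [1]
  #4 pop 3: in=⊥ → − (no change)
  #5 pop 4: in=− → + (was ⊥); enqueue []
  #6 pop 1: in=− → + (no change)

Fixpoint:
  val[0] = −
  val[1] = +
  val[2] = −
  val[3] = −
  val[4] = +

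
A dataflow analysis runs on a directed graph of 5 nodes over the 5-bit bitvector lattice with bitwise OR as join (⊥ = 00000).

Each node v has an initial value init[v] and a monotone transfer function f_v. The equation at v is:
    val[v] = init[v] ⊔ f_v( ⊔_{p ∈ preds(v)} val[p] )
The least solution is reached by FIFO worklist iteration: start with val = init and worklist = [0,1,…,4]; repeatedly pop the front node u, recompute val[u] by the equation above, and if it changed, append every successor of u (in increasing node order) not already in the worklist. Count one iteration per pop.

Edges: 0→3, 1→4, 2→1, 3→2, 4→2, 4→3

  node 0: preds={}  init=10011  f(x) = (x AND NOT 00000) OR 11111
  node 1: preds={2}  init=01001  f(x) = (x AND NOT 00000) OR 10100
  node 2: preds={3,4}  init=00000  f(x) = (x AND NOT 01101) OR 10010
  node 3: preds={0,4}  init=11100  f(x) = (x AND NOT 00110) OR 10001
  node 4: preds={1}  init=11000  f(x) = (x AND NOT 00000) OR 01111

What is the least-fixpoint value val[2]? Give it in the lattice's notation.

10010

Trace (9 dequeues):
  [1] u=0 | in 00000 | out 11111 | prev 10011 | push {}
  [2] u=1 | in 00000 | out 11101 | prev 01001 | push {}
  [3] u=2 | in 11100 | out 10010 | prev 00000 | push {1}
  [4] u=3 | in 11111 | out 11101 | prev 11100 | push {2}
  [5] u=4 | in 11101 | out 11111 | prev 11000 | push {3}
  [6] u=1 | in 10010 | out 11111 | prev 11101 | push {4}
  [7] u=2 | in 11111 | out 10010 | ==
  [8] u=3 | in 11111 | out 11101 | ==
  [9] u=4 | in 11111 | out 11111 | ==

Converged values:
  [0] 11111
  [1] 11111
  [2] 10010
  [3] 11101
  [4] 11111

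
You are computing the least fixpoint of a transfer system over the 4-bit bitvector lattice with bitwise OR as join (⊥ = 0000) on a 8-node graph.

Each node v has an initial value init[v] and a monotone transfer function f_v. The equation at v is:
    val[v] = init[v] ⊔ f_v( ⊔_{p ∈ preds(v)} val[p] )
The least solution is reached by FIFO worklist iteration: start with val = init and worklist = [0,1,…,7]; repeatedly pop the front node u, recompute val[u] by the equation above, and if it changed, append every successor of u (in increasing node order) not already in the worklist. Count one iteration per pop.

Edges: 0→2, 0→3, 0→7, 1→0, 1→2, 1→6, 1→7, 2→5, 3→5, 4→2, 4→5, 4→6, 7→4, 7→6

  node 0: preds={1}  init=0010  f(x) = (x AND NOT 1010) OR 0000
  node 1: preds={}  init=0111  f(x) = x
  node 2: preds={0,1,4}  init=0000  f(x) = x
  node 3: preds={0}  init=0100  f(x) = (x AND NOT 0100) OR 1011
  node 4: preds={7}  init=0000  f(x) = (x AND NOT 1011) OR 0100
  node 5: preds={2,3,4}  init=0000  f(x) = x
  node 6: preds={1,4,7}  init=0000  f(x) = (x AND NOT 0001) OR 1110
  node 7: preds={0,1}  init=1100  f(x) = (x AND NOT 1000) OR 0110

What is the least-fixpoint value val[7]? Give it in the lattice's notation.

1111

Worklist (11 pops):
  #1 pop 0: in=0111 → 0111 (was 0010); enqueue []
  #2 pop 1: in=0000 → 0111 (no change)
  #3 pop 2: in=0111 → 0111 (was 0000); enqueue []
  #4 pop 3: in=0111 → 1111 (was 0100); enqueue []
  #5 pop 4: in=1100 → 0100 (was 0000); enqueue [2]
  #6 pop 5: in=1111 → 1111 (was 0000); enqueue []
  #7 pop 6: in=1111 → 1110 (was 0000); enqueue []
  #8 pop 7: in=0111 → 1111 (was 1100); enqueue [4,6]
  #9 pop 2: in=0111 → 0111 (no change)
  #10 pop 4: in=1111 → 0100 (no change)
  #11 pop 6: in=1111 → 1110 (no change)

Fixpoint:
  val[0] = 0111
  val[1] = 0111
  val[2] = 0111
  val[3] = 1111
  val[4] = 0100
  val[5] = 1111
  val[6] = 1110
  val[7] = 1111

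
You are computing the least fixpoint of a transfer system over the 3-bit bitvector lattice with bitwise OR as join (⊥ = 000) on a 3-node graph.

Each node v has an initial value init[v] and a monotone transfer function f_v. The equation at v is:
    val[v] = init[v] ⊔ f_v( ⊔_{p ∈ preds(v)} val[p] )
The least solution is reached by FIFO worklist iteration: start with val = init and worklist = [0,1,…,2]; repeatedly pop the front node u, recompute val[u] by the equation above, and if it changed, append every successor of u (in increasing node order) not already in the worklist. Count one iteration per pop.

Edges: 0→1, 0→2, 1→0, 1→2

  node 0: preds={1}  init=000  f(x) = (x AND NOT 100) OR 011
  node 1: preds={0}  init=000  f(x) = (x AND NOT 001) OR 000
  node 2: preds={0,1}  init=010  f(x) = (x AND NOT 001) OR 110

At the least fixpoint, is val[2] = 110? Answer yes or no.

yes

Iteration log — 4 steps:
  step 1. node 0  ⊔preds=000  new=011  old=000  +wl: 
  step 2. node 1  ⊔preds=011  new=010  old=000  +wl: 0
  step 3. node 2  ⊔preds=011  new=110  old=010  +wl: 
  step 4. node 0  ⊔preds=010  new=011  stable

Least fixpoint reached:
  node 0: 011
  node 1: 010
  node 2: 110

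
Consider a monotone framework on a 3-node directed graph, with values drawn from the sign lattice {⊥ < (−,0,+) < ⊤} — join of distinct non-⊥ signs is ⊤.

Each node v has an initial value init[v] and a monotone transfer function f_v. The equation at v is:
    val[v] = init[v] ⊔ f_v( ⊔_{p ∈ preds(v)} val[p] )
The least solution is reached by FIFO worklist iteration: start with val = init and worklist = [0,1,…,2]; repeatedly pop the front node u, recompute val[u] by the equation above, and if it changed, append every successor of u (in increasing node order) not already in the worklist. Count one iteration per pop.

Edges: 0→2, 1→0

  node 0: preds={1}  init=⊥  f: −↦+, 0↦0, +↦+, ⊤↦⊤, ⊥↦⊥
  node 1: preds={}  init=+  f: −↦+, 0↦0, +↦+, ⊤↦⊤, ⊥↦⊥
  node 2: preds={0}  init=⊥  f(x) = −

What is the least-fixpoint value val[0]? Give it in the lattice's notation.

Iteration log — 3 steps:
  step 1. node 0  ⊔preds=+  new=+  old=⊥  +wl: 
  step 2. node 1  ⊔preds=⊥  new=+  stable
  step 3. node 2  ⊔preds=+  new=−  old=⊥  +wl: 

Least fixpoint reached:
  node 0: +
  node 1: +
  node 2: −

+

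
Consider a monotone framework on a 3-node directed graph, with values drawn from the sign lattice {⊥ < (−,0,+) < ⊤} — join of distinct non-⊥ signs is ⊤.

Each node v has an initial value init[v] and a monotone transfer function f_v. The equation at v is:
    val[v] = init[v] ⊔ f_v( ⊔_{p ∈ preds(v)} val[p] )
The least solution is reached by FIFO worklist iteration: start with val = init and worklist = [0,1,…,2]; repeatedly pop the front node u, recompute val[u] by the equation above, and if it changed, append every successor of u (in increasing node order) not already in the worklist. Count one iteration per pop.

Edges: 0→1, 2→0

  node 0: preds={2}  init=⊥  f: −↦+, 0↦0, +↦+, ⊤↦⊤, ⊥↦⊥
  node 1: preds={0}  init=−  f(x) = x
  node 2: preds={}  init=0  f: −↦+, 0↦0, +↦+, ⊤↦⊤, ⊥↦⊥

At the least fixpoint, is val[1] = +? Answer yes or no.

no

Iteration log — 3 steps:
  step 1. node 0  ⊔preds=0  new=0  old=⊥  +wl: 
  step 2. node 1  ⊔preds=0  new=⊤  old=−  +wl: 
  step 3. node 2  ⊔preds=⊥  new=0  stable

Least fixpoint reached:
  node 0: 0
  node 1: ⊤
  node 2: 0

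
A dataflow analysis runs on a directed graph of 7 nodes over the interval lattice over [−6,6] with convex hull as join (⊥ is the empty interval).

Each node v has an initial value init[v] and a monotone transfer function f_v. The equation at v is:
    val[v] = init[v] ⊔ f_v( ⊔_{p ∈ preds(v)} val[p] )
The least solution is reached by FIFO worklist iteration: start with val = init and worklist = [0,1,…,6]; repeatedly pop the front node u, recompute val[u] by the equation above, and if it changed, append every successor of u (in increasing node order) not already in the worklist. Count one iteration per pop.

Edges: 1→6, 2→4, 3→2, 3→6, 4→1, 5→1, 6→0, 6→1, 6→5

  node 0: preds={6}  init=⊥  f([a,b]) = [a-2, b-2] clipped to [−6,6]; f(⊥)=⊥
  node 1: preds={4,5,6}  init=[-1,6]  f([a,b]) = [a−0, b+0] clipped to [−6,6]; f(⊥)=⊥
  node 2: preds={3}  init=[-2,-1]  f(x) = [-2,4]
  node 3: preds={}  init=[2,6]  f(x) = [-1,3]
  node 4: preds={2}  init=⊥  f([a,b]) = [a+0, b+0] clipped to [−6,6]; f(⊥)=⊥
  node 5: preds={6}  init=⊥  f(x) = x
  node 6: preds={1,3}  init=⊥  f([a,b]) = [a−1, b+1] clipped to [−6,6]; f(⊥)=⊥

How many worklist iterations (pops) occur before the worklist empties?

Trace (29 dequeues):
  [1] u=0 | in ⊥ | out ⊥ | ==
  [2] u=1 | in ⊥ | out [-1,6] | ==
  [3] u=2 | in [2,6] | out [-2,4] | prev [-2,-1] | push {}
  [4] u=3 | in ⊥ | out [-1,6] | prev [2,6] | push {2}
  [5] u=4 | in [-2,4] | out [-2,4] | prev ⊥ | push {1}
  [6] u=5 | in ⊥ | out ⊥ | ==
  [7] u=6 | in [-1,6] | out [-2,6] | prev ⊥ | push {0,5}
  [8] u=2 | in [-1,6] | out [-2,4] | ==
  [9] u=1 | in [-2,6] | out [-2,6] | prev [-1,6] | push {6}
  [10] u=0 | in [-2,6] | out [-4,4] | prev ⊥ | push {}
  [11] u=5 | in [-2,6] | out [-2,6] | prev ⊥ | push {1}
  [12] u=6 | in [-2,6] | out [-3,6] | prev [-2,6] | push {0,5}
  [13] u=1 | in [-3,6] | out [-3,6] | prev [-2,6] | push {6}
  [14] u=0 | in [-3,6] | out [-5,4] | prev [-4,4] | push {}
  [15] u=5 | in [-3,6] | out [-3,6] | prev [-2,6] | push {1}
  [16] u=6 | in [-3,6] | out [-4,6] | prev [-3,6] | push {0,5}
  [17] u=1 | in [-4,6] | out [-4,6] | prev [-3,6] | push {6}
  [18] u=0 | in [-4,6] | out [-6,4] | prev [-5,4] | push {}
  [19] u=5 | in [-4,6] | out [-4,6] | prev [-3,6] | push {1}
  [20] u=6 | in [-4,6] | out [-5,6] | prev [-4,6] | push {0,5}
  [21] u=1 | in [-5,6] | out [-5,6] | prev [-4,6] | push {6}
  [22] u=0 | in [-5,6] | out [-6,4] | ==
  [23] u=5 | in [-5,6] | out [-5,6] | prev [-4,6] | push {1}
  [24] u=6 | in [-5,6] | out [-6,6] | prev [-5,6] | push {0,5}
  [25] u=1 | in [-6,6] | out [-6,6] | prev [-5,6] | push {6}
  [26] u=0 | in [-6,6] | out [-6,4] | ==
  [27] u=5 | in [-6,6] | out [-6,6] | prev [-5,6] | push {1}
  [28] u=6 | in [-6,6] | out [-6,6] | ==
  [29] u=1 | in [-6,6] | out [-6,6] | ==

Converged values:
  [0] [-6,4]
  [1] [-6,6]
  [2] [-2,4]
  [3] [-1,6]
  [4] [-2,4]
  [5] [-6,6]
  [6] [-6,6]

29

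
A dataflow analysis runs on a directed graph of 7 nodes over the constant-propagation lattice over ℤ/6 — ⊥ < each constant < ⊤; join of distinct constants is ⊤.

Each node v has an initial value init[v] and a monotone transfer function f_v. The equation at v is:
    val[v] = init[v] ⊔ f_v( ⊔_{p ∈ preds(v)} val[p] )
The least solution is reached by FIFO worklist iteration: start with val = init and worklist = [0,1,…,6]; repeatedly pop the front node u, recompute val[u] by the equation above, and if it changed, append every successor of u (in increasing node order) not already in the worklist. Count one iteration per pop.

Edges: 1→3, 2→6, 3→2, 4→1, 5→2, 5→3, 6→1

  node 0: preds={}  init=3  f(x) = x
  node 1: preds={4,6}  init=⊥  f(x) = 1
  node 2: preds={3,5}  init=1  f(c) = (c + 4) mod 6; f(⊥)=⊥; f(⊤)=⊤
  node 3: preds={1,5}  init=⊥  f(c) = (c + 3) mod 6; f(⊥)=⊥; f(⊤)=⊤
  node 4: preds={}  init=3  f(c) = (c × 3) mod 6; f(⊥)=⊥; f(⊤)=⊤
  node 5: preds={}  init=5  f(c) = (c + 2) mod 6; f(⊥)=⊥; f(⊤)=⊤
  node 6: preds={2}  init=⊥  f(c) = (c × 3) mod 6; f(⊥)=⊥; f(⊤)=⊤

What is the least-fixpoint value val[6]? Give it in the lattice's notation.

Worklist (9 pops):
  #1 pop 0: in=⊥ → 3 (no change)
  #2 pop 1: in=3 → 1 (was ⊥); enqueue []
  #3 pop 2: in=5 → ⊤ (was 1); enqueue []
  #4 pop 3: in=⊤ → ⊤ (was ⊥); enqueue [2]
  #5 pop 4: in=⊥ → 3 (no change)
  #6 pop 5: in=⊥ → 5 (no change)
  #7 pop 6: in=⊤ → ⊤ (was ⊥); enqueue [1]
  #8 pop 2: in=⊤ → ⊤ (no change)
  #9 pop 1: in=⊤ → 1 (no change)

Fixpoint:
  val[0] = 3
  val[1] = 1
  val[2] = ⊤
  val[3] = ⊤
  val[4] = 3
  val[5] = 5
  val[6] = ⊤

⊤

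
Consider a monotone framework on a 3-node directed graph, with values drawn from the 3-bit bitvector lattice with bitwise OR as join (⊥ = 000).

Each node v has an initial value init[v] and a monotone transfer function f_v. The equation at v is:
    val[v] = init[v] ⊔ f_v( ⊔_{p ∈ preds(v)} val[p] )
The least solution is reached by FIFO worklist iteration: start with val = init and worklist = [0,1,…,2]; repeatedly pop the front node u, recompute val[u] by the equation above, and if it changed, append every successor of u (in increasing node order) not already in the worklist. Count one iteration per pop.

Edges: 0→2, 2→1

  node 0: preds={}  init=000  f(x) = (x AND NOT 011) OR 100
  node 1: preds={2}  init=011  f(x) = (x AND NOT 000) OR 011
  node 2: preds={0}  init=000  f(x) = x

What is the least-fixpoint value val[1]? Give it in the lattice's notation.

111

Iteration log — 4 steps:
  step 1. node 0  ⊔preds=000  new=100  old=000  +wl: 
  step 2. node 1  ⊔preds=000  new=011  stable
  step 3. node 2  ⊔preds=100  new=100  old=000  +wl: 1
  step 4. node 1  ⊔preds=100  new=111  old=011  +wl: 

Least fixpoint reached:
  node 0: 100
  node 1: 111
  node 2: 100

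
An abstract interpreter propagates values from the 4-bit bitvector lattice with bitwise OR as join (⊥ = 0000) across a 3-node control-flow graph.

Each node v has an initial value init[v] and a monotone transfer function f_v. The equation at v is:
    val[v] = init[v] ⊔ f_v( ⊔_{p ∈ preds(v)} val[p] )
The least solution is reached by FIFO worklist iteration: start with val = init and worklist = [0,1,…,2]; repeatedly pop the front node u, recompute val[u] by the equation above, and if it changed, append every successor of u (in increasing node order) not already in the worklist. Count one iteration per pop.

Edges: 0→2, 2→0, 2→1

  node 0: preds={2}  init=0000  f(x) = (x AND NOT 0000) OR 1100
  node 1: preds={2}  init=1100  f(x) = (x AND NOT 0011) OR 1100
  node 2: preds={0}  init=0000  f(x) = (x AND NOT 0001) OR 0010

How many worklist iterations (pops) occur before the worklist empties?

Trace (6 dequeues):
  [1] u=0 | in 0000 | out 1100 | prev 0000 | push {}
  [2] u=1 | in 0000 | out 1100 | ==
  [3] u=2 | in 1100 | out 1110 | prev 0000 | push {0,1}
  [4] u=0 | in 1110 | out 1110 | prev 1100 | push {2}
  [5] u=1 | in 1110 | out 1100 | ==
  [6] u=2 | in 1110 | out 1110 | ==

Converged values:
  [0] 1110
  [1] 1100
  [2] 1110

6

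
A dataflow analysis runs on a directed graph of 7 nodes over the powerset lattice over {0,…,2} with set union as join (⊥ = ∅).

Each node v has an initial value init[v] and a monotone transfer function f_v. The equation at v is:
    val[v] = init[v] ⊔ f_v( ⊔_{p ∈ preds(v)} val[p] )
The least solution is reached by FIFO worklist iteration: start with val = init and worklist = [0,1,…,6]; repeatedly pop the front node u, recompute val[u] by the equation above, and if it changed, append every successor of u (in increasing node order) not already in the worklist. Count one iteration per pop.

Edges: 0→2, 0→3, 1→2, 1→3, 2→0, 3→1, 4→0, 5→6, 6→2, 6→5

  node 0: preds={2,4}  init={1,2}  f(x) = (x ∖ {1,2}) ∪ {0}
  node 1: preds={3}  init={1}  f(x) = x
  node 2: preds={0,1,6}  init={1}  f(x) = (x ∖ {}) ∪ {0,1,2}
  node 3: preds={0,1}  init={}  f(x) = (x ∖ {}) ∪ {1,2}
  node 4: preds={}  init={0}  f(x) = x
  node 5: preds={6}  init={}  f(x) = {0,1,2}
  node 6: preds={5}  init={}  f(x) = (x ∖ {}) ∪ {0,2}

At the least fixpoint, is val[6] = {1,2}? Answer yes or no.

no

Trace (12 dequeues):
  [1] u=0 | in {0,1} | out {0,1,2} | prev {1,2} | push {}
  [2] u=1 | in {} | out {1} | ==
  [3] u=2 | in {0,1,2} | out {0,1,2} | prev {1} | push {0}
  [4] u=3 | in {0,1,2} | out {0,1,2} | prev {} | push {1}
  [5] u=4 | in {} | out {0} | ==
  [6] u=5 | in {} | out {0,1,2} | prev {} | push {}
  [7] u=6 | in {0,1,2} | out {0,1,2} | prev {} | push {2,5}
  [8] u=0 | in {0,1,2} | out {0,1,2} | ==
  [9] u=1 | in {0,1,2} | out {0,1,2} | prev {1} | push {3}
  [10] u=2 | in {0,1,2} | out {0,1,2} | ==
  [11] u=5 | in {0,1,2} | out {0,1,2} | ==
  [12] u=3 | in {0,1,2} | out {0,1,2} | ==

Converged values:
  [0] {0,1,2}
  [1] {0,1,2}
  [2] {0,1,2}
  [3] {0,1,2}
  [4] {0}
  [5] {0,1,2}
  [6] {0,1,2}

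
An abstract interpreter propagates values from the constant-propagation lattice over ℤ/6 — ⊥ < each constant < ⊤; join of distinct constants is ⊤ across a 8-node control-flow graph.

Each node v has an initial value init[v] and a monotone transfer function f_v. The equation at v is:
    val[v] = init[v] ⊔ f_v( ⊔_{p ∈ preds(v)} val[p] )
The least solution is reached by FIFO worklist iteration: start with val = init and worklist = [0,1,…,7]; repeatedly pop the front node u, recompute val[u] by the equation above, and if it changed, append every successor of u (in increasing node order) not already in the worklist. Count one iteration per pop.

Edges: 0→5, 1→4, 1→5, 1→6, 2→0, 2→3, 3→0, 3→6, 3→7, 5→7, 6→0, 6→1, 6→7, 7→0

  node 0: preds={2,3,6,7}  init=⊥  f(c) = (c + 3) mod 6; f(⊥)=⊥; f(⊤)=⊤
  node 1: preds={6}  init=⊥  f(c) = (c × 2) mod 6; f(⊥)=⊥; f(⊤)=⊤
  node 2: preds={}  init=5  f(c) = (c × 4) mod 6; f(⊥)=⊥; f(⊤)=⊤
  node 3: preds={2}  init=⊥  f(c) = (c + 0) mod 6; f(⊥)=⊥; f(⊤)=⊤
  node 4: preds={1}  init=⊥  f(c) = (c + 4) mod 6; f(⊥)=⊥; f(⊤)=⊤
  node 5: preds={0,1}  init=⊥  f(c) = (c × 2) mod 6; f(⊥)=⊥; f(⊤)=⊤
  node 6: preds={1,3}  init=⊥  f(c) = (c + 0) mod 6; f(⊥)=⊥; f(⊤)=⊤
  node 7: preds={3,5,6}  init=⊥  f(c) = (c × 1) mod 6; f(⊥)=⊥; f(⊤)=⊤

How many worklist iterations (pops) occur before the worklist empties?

Worklist (19 pops):
  #1 pop 0: in=5 → 2 (was ⊥); enqueue []
  #2 pop 1: in=⊥ → ⊥ (no change)
  #3 pop 2: in=⊥ → 5 (no change)
  #4 pop 3: in=5 → 5 (was ⊥); enqueue [0]
  #5 pop 4: in=⊥ → ⊥ (no change)
  #6 pop 5: in=2 → 4 (was ⊥); enqueue []
  #7 pop 6: in=5 → 5 (was ⊥); enqueue [1]
  #8 pop 7: in=⊤ → ⊤ (was ⊥); enqueue []
  #9 pop 0: in=⊤ → ⊤ (was 2); enqueue [5]
  #10 pop 1: in=5 → 4 (was ⊥); enqueue [4,6]
  #11 pop 5: in=⊤ → ⊤ (was 4); enqueue [7]
  #12 pop 4: in=4 → 2 (was ⊥); enqueue []
  #13 pop 6: in=⊤ → ⊤ (was 5); enqueue [0,1]
  #14 pop 7: in=⊤ → ⊤ (no change)
  #15 pop 0: in=⊤ → ⊤ (no change)
  #16 pop 1: in=⊤ → ⊤ (was 4); enqueue [4,5,6]
  #17 pop 4: in=⊤ → ⊤ (was 2); enqueue []
  #18 pop 5: in=⊤ → ⊤ (no change)
  #19 pop 6: in=⊤ → ⊤ (no change)

Fixpoint:
  val[0] = ⊤
  val[1] = ⊤
  val[2] = 5
  val[3] = 5
  val[4] = ⊤
  val[5] = ⊤
  val[6] = ⊤
  val[7] = ⊤

19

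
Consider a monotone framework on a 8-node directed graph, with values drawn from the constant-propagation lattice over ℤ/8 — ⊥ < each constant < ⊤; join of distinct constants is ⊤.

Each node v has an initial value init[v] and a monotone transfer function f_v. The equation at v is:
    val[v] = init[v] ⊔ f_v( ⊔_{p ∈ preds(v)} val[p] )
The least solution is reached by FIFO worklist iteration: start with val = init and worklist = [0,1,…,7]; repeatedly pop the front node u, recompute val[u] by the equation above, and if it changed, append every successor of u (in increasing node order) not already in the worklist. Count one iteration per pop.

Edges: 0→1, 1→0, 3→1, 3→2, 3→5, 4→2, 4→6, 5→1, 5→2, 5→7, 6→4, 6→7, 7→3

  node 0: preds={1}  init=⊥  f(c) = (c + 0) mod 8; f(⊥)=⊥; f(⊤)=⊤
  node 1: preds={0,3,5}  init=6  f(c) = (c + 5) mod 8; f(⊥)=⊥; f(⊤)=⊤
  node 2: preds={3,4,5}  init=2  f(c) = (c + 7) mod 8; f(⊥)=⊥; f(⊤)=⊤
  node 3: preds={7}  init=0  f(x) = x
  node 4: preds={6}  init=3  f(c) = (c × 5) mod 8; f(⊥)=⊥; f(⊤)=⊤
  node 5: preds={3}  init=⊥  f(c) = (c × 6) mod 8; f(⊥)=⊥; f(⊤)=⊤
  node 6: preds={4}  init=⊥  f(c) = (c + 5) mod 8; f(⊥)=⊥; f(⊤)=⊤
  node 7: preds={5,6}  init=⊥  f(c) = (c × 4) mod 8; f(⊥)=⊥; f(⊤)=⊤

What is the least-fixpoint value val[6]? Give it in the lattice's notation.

Iteration log — 24 steps:
  step 1. node 0  ⊔preds=6  new=6  old=⊥  +wl: 
  step 2. node 1  ⊔preds=⊤  new=⊤  old=6  +wl: 0
  step 3. node 2  ⊔preds=⊤  new=⊤  old=2  +wl: 
  step 4. node 3  ⊔preds=⊥  new=0  stable
  step 5. node 4  ⊔preds=⊥  new=3  stable
  step 6. node 5  ⊔preds=0  new=0  old=⊥  +wl: 1,2
  step 7. node 6  ⊔preds=3  new=0  old=⊥  +wl: 4
  step 8. node 7  ⊔preds=0  new=0  old=⊥  +wl: 3
  step 9. node 0  ⊔preds=⊤  new=⊤  old=6  +wl: 
  step 10. node 1  ⊔preds=⊤  new=⊤  stable
  step 11. node 2  ⊔preds=⊤  new=⊤  stable
  step 12. node 4  ⊔preds=0  new=⊤  old=3  +wl: 2,6
  step 13. node 3  ⊔preds=0  new=0  stable
  step 14. node 2  ⊔preds=⊤  new=⊤  stable
  step 15. node 6  ⊔preds=⊤  new=⊤  old=0  +wl: 4,7
  step 16. node 4  ⊔preds=⊤  new=⊤  stable
  step 17. node 7  ⊔preds=⊤  new=⊤  old=0  +wl: 3
  step 18. node 3  ⊔preds=⊤  new=⊤  old=0  +wl: 1,2,5
  step 19. node 1  ⊔preds=⊤  new=⊤  stable
  step 20. node 2  ⊔preds=⊤  new=⊤  stable
  step 21. node 5  ⊔preds=⊤  new=⊤  old=0  +wl: 1,2,7
  step 22. node 1  ⊔preds=⊤  new=⊤  stable
  step 23. node 2  ⊔preds=⊤  new=⊤  stable
  step 24. node 7  ⊔preds=⊤  new=⊤  stable

Least fixpoint reached:
  node 0: ⊤
  node 1: ⊤
  node 2: ⊤
  node 3: ⊤
  node 4: ⊤
  node 5: ⊤
  node 6: ⊤
  node 7: ⊤

⊤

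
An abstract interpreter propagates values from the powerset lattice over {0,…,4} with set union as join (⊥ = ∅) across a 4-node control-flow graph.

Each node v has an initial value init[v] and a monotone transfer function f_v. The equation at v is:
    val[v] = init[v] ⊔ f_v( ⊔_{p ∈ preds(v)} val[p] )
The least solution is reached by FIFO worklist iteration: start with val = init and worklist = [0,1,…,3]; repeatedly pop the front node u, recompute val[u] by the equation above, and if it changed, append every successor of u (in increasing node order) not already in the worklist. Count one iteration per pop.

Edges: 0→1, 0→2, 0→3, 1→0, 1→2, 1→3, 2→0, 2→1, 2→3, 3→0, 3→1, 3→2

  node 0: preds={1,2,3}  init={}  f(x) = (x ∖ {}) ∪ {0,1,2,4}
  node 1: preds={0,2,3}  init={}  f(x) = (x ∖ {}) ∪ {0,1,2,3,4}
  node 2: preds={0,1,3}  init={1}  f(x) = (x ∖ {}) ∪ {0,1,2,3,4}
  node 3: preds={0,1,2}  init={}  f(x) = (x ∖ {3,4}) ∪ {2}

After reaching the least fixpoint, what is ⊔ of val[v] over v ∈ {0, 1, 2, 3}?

{0,1,2,3,4}

Worklist (8 pops):
  #1 pop 0: in={1} → {0,1,2,4} (was {}); enqueue []
  #2 pop 1: in={0,1,2,4} → {0,1,2,3,4} (was {}); enqueue [0]
  #3 pop 2: in={0,1,2,3,4} → {0,1,2,3,4} (was {1}); enqueue [1]
  #4 pop 3: in={0,1,2,3,4} → {0,1,2} (was {}); enqueue [2]
  #5 pop 0: in={0,1,2,3,4} → {0,1,2,3,4} (was {0,1,2,4}); enqueue [3]
  #6 pop 1: in={0,1,2,3,4} → {0,1,2,3,4} (no change)
  #7 pop 2: in={0,1,2,3,4} → {0,1,2,3,4} (no change)
  #8 pop 3: in={0,1,2,3,4} → {0,1,2} (no change)

Fixpoint:
  val[0] = {0,1,2,3,4}
  val[1] = {0,1,2,3,4}
  val[2] = {0,1,2,3,4}
  val[3] = {0,1,2}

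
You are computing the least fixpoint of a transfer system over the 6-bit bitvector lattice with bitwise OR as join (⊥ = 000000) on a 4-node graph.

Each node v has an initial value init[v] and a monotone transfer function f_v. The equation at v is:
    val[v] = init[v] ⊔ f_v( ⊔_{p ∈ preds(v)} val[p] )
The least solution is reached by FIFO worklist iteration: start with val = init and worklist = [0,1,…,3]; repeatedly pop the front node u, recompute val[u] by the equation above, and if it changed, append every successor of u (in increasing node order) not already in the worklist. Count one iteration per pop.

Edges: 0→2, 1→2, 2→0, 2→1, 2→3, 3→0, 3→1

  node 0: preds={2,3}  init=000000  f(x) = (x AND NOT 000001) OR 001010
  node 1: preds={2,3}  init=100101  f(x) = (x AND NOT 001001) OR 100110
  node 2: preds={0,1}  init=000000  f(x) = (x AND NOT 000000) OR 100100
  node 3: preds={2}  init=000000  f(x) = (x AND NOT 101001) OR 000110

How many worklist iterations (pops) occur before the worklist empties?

7

Worklist (7 pops):
  #1 pop 0: in=000000 → 001010 (was 000000); enqueue []
  #2 pop 1: in=000000 → 100111 (was 100101); enqueue []
  #3 pop 2: in=101111 → 101111 (was 000000); enqueue [0,1]
  #4 pop 3: in=101111 → 000110 (was 000000); enqueue []
  #5 pop 0: in=101111 → 101110 (was 001010); enqueue [2]
  #6 pop 1: in=101111 → 100111 (no change)
  #7 pop 2: in=101111 → 101111 (no change)

Fixpoint:
  val[0] = 101110
  val[1] = 100111
  val[2] = 101111
  val[3] = 000110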